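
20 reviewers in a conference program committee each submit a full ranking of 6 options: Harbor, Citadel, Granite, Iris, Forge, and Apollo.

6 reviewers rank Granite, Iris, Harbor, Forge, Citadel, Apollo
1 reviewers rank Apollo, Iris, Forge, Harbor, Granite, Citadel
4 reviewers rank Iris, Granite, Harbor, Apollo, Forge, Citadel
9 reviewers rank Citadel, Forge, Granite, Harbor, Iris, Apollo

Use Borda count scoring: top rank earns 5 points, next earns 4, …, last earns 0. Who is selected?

Borda scores:
  Harbor: 6·3 + 2 + 4·3 + 9·2 = 50
  Citadel: 6·1 + 0 + 4·0 + 9·5 = 51
  Granite: 6·5 + 1 + 4·4 + 9·3 = 74
  Iris: 6·4 + 4 + 4·5 + 9·1 = 57
  Forge: 6·2 + 3 + 4·1 + 9·4 = 55
  Apollo: 6·0 + 5 + 4·2 + 9·0 = 13
Granite has the highest total.

Granite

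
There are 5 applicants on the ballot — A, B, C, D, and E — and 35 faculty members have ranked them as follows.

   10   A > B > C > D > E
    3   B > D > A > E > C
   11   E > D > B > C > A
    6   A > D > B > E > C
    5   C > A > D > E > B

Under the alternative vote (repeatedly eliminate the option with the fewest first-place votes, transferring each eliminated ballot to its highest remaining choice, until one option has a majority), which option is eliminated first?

D

Round 1: A 16, E 11, C 5, B 3, D 0. D has the fewest and is eliminated.
Round 2: A 16, E 11, C 5, B 3. B has the fewest and is eliminated.
Round 3: A 19, E 11, C 5. A has a majority.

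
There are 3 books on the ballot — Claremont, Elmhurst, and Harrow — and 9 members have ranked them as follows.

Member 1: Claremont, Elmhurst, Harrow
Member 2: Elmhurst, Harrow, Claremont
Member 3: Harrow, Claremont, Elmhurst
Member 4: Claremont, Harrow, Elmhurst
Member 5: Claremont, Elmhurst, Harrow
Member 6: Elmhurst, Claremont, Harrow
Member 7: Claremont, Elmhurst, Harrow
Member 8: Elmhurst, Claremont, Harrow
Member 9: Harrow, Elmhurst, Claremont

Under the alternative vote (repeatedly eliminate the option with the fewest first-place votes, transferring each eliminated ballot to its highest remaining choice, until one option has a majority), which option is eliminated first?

Harrow

Round 1: Claremont 4, Elmhurst 3, Harrow 2. Harrow has the fewest and is eliminated.
Round 2: Claremont 5, Elmhurst 4. Claremont has a majority.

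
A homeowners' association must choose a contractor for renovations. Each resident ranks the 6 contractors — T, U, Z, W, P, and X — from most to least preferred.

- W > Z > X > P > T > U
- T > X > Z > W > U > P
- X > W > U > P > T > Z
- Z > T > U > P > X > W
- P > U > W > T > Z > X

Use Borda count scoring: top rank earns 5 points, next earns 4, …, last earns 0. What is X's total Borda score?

Borda scores:
  T: 1 + 5 + 1 + 4 + 2 = 13
  U: 0 + 1 + 3 + 3 + 4 = 11
  Z: 4 + 3 + 0 + 5 + 1 = 13
  W: 5 + 2 + 4 + 0 + 3 = 14
  P: 2 + 0 + 2 + 2 + 5 = 11
  X: 3 + 4 + 5 + 1 + 0 = 13

13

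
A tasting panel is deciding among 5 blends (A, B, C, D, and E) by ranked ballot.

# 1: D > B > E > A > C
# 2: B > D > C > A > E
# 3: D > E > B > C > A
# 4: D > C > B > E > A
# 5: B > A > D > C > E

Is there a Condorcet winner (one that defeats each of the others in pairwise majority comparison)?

Head-to-head results (5 voters total):
A vs B: B wins 5–0.
A vs C: C wins 3–2.
A vs D: D wins 4–1.
A vs E: E wins 3–2.
B vs C: B wins 4–1.
B vs D: D wins 3–2.
B vs E: B wins 4–1.
C vs D: D wins 5–0.
C vs E: C wins 3–2.
D vs E: D wins 5–0.
D beats each rival — A (4–1), B (3–2), C (5–0), E (5–0) — so D is the Condorcet winner.

Yes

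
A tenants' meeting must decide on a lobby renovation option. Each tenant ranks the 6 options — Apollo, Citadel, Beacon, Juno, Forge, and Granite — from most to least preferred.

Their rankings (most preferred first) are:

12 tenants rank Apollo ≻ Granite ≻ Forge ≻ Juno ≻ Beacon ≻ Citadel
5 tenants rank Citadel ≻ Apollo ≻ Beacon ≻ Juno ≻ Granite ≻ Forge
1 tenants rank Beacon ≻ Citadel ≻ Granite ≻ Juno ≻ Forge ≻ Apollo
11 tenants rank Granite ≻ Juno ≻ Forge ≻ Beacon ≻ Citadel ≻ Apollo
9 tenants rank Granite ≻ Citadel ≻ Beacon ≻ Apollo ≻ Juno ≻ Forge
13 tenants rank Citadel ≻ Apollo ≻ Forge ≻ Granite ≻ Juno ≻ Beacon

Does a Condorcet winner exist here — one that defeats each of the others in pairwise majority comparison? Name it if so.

Head-to-head results (51 voters total):
Apollo vs Citadel: Citadel wins 39–12.
Apollo vs Beacon: Apollo wins 30–21.
Apollo vs Juno: Apollo wins 39–12.
Apollo vs Forge: Apollo wins 39–12.
Apollo vs Granite: Apollo wins 30–21.
Citadel vs Beacon: Citadel wins 27–24.
Citadel vs Juno: Citadel wins 28–23.
Citadel vs Forge: Citadel wins 28–23.
Citadel vs Granite: Granite wins 32–19.
Beacon vs Juno: Juno wins 36–15.
Beacon vs Forge: Forge wins 36–15.
Beacon vs Granite: Granite wins 45–6.
Juno vs Forge: Juno wins 26–25.
Juno vs Granite: Granite wins 46–5.
Forge vs Granite: Granite wins 38–13.
No candidate beats all others: Apollo beats Granite beats Citadel beats Apollo, a majority cycle.

None — there is no Condorcet winner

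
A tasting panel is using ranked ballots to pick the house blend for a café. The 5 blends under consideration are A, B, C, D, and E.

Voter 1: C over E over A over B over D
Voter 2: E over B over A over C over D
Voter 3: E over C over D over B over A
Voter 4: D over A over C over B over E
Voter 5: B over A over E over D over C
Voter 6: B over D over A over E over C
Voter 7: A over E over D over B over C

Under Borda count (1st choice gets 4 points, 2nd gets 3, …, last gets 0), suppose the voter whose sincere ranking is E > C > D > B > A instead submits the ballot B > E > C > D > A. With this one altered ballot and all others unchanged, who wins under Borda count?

B

Borda totals with the altered ballot: A 16, B 18, C 9, D 11, E 16.
The switch changes the winner from E to B.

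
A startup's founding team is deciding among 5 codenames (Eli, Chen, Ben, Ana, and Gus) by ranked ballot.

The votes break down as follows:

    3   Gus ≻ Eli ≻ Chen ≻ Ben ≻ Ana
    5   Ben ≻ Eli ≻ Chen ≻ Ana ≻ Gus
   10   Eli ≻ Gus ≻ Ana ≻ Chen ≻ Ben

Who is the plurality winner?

Eli

First-place vote totals:
  Eli: 10
  Chen: 0
  Ben: 5
  Ana: 0
  Gus: 3
Eli has the most first-place votes.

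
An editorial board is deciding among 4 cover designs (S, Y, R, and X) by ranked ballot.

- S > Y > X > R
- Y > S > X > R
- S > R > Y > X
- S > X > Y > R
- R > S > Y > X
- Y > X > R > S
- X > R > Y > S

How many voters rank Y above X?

5

Ballots ranking Y above X: 5.
Ballots ranking X above Y: 2.
So 5 of 7 voters prefer Y to X.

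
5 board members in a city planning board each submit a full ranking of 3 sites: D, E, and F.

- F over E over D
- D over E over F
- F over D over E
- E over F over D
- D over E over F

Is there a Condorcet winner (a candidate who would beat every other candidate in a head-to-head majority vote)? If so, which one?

No Condorcet winner

Head-to-head results (5 voters total):
D vs E: D wins 3–2.
D vs F: F wins 3–2.
E vs F: E wins 3–2.
No candidate beats all others: D beats E beats F beats D, a majority cycle.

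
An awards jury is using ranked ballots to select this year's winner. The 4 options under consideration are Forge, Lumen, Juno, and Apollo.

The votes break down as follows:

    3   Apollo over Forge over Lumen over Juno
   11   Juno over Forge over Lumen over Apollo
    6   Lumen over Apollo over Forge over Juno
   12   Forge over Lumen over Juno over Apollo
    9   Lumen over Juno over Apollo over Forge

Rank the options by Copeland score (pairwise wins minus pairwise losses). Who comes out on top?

Pairwise results:
  Forge vs Lumen: Forge wins 26–15.
  Forge vs Juno: Forge wins 21–20.
  Forge vs Apollo: Forge wins 23–18.
  Lumen vs Juno: Lumen wins 30–11.
  Lumen vs Apollo: Lumen wins 38–3.
  Juno vs Apollo: Juno wins 32–9.
Copeland scores (wins − losses):
  Forge: 3 − 0 = 3
  Lumen: 2 − 1 = 1
  Juno: 1 − 2 = -1
  Apollo: 0 − 3 = -3
Forge has the best Copeland score.

Forge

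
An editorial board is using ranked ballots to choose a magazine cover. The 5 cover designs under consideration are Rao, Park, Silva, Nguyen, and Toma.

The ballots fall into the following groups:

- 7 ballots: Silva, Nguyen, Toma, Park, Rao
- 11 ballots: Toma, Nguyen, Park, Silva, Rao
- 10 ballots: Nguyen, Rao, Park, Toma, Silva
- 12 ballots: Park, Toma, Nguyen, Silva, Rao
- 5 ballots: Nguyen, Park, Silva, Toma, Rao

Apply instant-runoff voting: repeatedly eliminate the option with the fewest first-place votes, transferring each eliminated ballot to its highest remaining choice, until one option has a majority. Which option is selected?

Nguyen

Round 1: Nguyen 15, Park 12, Toma 11, Silva 7, Rao 0. Rao has the fewest and is eliminated.
Round 2: Nguyen 15, Park 12, Toma 11, Silva 7. Silva has the fewest and is eliminated.
Round 3: Nguyen 22, Park 12, Toma 11. Toma has the fewest and is eliminated.
Round 4: Nguyen 33, Park 12. Nguyen has a majority.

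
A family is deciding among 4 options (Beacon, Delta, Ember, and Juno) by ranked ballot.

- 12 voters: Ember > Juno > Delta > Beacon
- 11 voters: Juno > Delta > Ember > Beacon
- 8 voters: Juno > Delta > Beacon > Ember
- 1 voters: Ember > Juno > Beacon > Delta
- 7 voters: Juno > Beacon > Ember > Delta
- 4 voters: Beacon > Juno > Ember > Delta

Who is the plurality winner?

First-place vote totals:
  Beacon: 4
  Delta: 0
  Ember: 13
  Juno: 26
Juno has the most first-place votes.

Juno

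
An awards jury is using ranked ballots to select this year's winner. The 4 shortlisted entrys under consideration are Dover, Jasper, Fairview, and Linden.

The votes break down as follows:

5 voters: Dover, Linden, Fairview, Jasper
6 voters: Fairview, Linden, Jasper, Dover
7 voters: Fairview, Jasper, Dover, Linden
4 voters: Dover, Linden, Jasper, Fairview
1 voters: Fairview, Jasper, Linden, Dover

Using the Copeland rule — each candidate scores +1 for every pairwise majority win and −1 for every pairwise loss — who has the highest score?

Fairview

Pairwise results:
  Dover vs Jasper: Jasper wins 14–9.
  Dover vs Fairview: Fairview wins 14–9.
  Dover vs Linden: Dover wins 16–7.
  Jasper vs Fairview: Fairview wins 19–4.
  Jasper vs Linden: Linden wins 15–8.
  Fairview vs Linden: Fairview wins 14–9.
Copeland scores (wins − losses):
  Dover: 1 − 2 = -1
  Jasper: 1 − 2 = -1
  Fairview: 3 − 0 = 3
  Linden: 1 − 2 = -1
Fairview has the best Copeland score.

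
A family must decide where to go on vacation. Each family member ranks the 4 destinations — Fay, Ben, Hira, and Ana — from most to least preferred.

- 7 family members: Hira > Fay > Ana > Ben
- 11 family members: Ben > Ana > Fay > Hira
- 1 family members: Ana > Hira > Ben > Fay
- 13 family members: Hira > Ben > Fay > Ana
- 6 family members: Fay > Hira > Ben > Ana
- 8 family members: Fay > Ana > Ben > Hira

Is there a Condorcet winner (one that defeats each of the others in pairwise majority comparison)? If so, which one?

Head-to-head results (46 voters total):
Fay vs Ben: Ben wins 25–21.
Fay vs Hira: Fay wins 25–21.
Fay vs Ana: Fay wins 34–12.
Ben vs Hira: Hira wins 27–19.
Ben vs Ana: Ben wins 30–16.
Hira vs Ana: Hira wins 26–20.
No candidate beats all others: Fay beats Hira beats Ben beats Fay, a majority cycle.

None — there is no Condorcet winner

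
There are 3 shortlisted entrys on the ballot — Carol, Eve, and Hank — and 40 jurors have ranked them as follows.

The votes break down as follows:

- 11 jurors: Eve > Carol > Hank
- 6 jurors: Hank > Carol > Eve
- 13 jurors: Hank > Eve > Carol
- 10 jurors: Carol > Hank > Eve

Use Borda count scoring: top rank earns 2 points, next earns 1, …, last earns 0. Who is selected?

Hank

Borda scores:
  Carol: 11·1 + 6·1 + 13·0 + 10·2 = 37
  Eve: 11·2 + 6·0 + 13·1 + 10·0 = 35
  Hank: 11·0 + 6·2 + 13·2 + 10·1 = 48
Hank has the highest total.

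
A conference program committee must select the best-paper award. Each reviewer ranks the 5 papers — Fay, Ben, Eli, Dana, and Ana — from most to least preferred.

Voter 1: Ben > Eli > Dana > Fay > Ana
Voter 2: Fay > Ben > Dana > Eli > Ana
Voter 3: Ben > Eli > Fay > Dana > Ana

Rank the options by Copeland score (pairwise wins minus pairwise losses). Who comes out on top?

Pairwise results:
  Fay vs Ben: Ben wins 2–1.
  Fay vs Eli: Eli wins 2–1.
  Fay vs Dana: Fay wins 2–1.
  Fay vs Ana: Fay wins 3–0.
  Ben vs Eli: Ben wins 3–0.
  Ben vs Dana: Ben wins 3–0.
  Ben vs Ana: Ben wins 3–0.
  Eli vs Dana: Eli wins 2–1.
  Eli vs Ana: Eli wins 3–0.
  Dana vs Ana: Dana wins 3–0.
Copeland scores (wins − losses):
  Fay: 2 − 2 = 0
  Ben: 4 − 0 = 4
  Eli: 3 − 1 = 2
  Dana: 1 − 3 = -2
  Ana: 0 − 4 = -4
Ben has the best Copeland score.

Ben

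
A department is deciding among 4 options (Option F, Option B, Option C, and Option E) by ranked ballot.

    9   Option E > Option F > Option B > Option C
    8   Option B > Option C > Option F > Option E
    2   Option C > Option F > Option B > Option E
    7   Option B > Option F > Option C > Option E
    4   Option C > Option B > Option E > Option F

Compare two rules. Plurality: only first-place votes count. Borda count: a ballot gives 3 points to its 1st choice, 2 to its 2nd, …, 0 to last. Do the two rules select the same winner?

Plurality first-place counts: Option F 0, Option B 15, Option C 6, Option E 9 → Option B.
Borda totals: Option F 44, Option B 64, Option C 41, Option E 31 → Option B.
The two rules agree on Option B.

Yes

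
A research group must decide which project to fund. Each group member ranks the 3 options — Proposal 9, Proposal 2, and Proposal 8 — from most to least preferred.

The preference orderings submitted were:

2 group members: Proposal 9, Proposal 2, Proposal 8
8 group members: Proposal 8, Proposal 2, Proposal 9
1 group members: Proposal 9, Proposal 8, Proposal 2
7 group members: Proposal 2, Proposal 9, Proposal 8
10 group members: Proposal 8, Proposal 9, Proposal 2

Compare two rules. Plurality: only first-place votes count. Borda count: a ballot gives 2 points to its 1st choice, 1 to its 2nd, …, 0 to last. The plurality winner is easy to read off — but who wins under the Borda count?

Proposal 8

Plurality first-place counts: Proposal 9 3, Proposal 2 7, Proposal 8 18 → Proposal 8.
Borda totals: Proposal 9 23, Proposal 2 24, Proposal 8 37 → Proposal 8.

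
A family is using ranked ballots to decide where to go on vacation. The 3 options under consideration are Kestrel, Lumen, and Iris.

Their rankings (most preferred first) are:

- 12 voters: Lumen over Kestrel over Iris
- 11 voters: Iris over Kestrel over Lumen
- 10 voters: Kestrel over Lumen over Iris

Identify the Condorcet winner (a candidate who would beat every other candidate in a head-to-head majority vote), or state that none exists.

Head-to-head results (33 voters total):
Kestrel vs Lumen: Kestrel wins 21–12.
Kestrel vs Iris: Kestrel wins 22–11.
Lumen vs Iris: Lumen wins 22–11.
Kestrel beats each rival — Lumen (21–12), Iris (22–11) — so Kestrel is the Condorcet winner.

Kestrel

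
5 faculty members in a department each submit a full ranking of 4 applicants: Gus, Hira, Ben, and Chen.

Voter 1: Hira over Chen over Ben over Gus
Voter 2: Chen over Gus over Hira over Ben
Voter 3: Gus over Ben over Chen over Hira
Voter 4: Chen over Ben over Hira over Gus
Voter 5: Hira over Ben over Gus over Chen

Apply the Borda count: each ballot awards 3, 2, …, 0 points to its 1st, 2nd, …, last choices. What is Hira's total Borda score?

Borda scores:
  Gus: 0 + 2 + 3 + 0 + 1 = 6
  Hira: 3 + 1 + 0 + 1 + 3 = 8
  Ben: 1 + 0 + 2 + 2 + 2 = 7
  Chen: 2 + 3 + 1 + 3 + 0 = 9

8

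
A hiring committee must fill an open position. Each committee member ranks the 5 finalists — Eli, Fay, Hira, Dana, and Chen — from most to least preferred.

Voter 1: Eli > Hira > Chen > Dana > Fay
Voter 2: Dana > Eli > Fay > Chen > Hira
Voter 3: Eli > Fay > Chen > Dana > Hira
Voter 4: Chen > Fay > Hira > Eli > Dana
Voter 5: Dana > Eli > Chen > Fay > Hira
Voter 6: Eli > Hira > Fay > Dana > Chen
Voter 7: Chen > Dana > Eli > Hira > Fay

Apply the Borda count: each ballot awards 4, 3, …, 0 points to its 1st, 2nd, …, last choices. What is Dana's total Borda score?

Borda scores:
  Eli: 4 + 3 + 4 + 1 + 3 + 4 + 2 = 21
  Fay: 0 + 2 + 3 + 3 + 1 + 2 + 0 = 11
  Hira: 3 + 0 + 0 + 2 + 0 + 3 + 1 = 9
  Dana: 1 + 4 + 1 + 0 + 4 + 1 + 3 = 14
  Chen: 2 + 1 + 2 + 4 + 2 + 0 + 4 = 15

14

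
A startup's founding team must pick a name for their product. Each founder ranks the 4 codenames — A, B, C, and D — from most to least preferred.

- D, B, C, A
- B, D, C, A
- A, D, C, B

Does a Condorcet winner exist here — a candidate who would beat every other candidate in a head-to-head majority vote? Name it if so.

Head-to-head results (3 voters total):
A vs B: B wins 2–1.
A vs C: C wins 2–1.
A vs D: D wins 2–1.
B vs C: B wins 2–1.
B vs D: D wins 2–1.
C vs D: D wins 3–0.
D beats each rival — A (2–1), B (2–1), C (3–0) — so D is the Condorcet winner.

D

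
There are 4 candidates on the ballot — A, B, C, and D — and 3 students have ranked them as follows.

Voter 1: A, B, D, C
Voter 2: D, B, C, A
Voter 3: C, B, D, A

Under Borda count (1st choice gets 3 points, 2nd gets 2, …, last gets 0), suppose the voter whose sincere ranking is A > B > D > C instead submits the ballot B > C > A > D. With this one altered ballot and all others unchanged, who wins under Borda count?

B

Borda totals with the altered ballot: A 1, B 7, C 6, D 4.
The winner is unchanged: still B.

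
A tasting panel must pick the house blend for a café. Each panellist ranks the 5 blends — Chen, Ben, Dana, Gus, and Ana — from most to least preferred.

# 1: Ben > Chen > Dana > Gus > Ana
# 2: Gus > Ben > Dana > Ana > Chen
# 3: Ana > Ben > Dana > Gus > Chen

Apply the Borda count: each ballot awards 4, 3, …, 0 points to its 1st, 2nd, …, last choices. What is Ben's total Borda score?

10

Borda scores:
  Chen: 3 + 0 + 0 = 3
  Ben: 4 + 3 + 3 = 10
  Dana: 2 + 2 + 2 = 6
  Gus: 1 + 4 + 1 = 6
  Ana: 0 + 1 + 4 = 5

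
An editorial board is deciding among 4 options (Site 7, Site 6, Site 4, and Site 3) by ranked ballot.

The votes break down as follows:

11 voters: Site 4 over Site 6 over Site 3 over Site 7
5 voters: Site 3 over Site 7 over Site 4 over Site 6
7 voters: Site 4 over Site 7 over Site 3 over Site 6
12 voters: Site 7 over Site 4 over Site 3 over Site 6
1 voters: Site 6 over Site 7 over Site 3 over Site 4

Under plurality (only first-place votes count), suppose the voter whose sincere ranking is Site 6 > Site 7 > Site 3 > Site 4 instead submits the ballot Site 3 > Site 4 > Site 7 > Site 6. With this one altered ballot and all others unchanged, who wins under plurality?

First-place totals with the altered ballot: Site 7 12, Site 6 0, Site 4 18, Site 3 6.
The winner is unchanged: still Site 4.

Site 4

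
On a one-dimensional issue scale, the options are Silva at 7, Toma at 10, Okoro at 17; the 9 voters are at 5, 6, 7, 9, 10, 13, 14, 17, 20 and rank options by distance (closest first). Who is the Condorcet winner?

Toma

With single-peaked preferences on a line, the Condorcet winner is the candidate closest to the median voter.
The median voter (position 10) is closest to Toma at 10.
Check: Toma vs Okoro — voters closer to Toma: 6 of 9.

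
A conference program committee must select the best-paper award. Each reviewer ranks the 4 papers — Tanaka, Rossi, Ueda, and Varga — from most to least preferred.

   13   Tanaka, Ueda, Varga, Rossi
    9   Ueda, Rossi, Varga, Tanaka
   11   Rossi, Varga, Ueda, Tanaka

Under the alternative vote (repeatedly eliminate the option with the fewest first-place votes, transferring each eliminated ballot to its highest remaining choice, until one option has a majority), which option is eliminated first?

Varga

Round 1: Tanaka 13, Rossi 11, Ueda 9, Varga 0. Varga has the fewest and is eliminated.
Round 2: Tanaka 13, Rossi 11, Ueda 9. Ueda has the fewest and is eliminated.
Round 3: Rossi 20, Tanaka 13. Rossi has a majority.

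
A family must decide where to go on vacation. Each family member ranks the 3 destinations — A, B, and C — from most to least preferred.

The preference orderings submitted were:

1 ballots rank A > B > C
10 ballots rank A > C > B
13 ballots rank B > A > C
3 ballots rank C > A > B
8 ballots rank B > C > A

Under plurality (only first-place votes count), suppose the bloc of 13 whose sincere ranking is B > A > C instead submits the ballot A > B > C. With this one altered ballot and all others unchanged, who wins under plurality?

First-place totals with the altered ballot: A 24, B 8, C 3.
The switch changes the winner from B to A.

A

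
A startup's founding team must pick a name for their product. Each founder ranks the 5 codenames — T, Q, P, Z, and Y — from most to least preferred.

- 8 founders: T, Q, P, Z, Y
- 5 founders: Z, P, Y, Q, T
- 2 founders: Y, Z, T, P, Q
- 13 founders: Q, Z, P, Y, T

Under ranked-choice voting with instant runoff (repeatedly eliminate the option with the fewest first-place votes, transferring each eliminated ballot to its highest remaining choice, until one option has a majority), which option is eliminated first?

P

Round 1: Q 13, T 8, Z 5, Y 2, P 0. P has the fewest and is eliminated.
Round 2: Q 13, T 8, Z 5, Y 2. Y has the fewest and is eliminated.
Round 3: Q 13, T 8, Z 7. Z has the fewest and is eliminated.
Round 4: Q 18, T 10. Q has a majority.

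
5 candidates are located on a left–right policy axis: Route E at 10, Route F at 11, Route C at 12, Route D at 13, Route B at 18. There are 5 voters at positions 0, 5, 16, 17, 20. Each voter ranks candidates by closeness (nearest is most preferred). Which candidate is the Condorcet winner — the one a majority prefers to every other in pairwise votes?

With single-peaked preferences on a line, the Condorcet winner is the candidate closest to the median voter.
The median voter (position 16) is closest to Route B at 18.
Check: Route B vs Route D — voters closer to Route B: 3 of 5.

Route B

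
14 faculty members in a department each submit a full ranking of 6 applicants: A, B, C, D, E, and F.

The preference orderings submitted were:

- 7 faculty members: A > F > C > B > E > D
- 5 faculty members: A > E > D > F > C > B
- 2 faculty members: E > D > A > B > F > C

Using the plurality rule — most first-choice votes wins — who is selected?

A

First-place vote totals:
  A: 12
  B: 0
  C: 0
  D: 0
  E: 2
  F: 0
A has the most first-place votes.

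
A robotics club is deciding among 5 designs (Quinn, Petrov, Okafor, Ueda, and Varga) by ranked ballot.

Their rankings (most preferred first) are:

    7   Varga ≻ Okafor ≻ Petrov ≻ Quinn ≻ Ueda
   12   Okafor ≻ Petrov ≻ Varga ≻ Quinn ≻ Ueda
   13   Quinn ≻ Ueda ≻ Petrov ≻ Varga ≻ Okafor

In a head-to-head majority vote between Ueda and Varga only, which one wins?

Ballots ranking Ueda above Varga: 13.
Ballots ranking Varga above Ueda: 7+12 = 19.
Varga wins the head-to-head, 19–13.

Varga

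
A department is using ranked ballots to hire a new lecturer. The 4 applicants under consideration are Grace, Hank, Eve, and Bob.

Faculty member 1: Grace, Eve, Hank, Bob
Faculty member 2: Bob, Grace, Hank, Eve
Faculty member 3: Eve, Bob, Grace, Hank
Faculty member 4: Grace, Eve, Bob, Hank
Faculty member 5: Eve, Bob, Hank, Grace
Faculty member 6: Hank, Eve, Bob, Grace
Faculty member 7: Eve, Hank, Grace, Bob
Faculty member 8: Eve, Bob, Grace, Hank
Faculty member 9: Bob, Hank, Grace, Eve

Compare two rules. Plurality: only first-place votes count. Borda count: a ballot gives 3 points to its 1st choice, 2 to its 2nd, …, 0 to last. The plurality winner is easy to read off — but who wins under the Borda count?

Plurality first-place counts: Grace 2, Hank 1, Eve 4, Bob 2 → Eve.
Borda totals: Grace 12, Hank 10, Eve 18, Bob 14 → Eve.

Eve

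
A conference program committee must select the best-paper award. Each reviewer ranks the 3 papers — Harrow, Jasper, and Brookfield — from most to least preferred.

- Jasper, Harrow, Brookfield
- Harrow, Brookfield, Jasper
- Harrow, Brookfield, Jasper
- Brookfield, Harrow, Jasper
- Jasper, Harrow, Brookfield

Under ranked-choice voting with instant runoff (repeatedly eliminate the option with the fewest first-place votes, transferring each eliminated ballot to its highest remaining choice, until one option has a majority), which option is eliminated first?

Brookfield

Round 1: Harrow 2, Jasper 2, Brookfield 1. Brookfield has the fewest and is eliminated.
Round 2: Harrow 3, Jasper 2. Harrow has a majority.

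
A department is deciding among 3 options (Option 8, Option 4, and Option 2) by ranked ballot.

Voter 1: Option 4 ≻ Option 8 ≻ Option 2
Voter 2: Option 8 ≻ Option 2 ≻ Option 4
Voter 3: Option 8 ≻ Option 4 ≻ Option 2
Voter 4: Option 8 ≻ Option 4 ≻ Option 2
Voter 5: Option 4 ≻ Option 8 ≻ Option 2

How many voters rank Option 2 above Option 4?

1

Ballots ranking Option 2 above Option 4: 1.
Ballots ranking Option 4 above Option 2: 4.
So 1 of 5 voters prefer Option 2 to Option 4.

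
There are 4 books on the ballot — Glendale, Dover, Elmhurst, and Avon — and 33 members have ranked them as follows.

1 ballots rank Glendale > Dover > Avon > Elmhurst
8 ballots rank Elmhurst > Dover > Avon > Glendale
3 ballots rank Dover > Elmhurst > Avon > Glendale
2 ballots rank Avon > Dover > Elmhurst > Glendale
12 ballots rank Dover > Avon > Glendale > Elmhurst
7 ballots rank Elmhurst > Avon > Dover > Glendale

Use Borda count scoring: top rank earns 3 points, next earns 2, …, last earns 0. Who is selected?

Dover

Borda scores:
  Glendale: 3 + 8·0 + 3·0 + 2·0 + 12·1 + 7·0 = 15
  Dover: 2 + 8·2 + 3·3 + 2·2 + 12·3 + 7·1 = 74
  Elmhurst: 0 + 8·3 + 3·2 + 2·1 + 12·0 + 7·3 = 53
  Avon: 1 + 8·1 + 3·1 + 2·3 + 12·2 + 7·2 = 56
Dover has the highest total.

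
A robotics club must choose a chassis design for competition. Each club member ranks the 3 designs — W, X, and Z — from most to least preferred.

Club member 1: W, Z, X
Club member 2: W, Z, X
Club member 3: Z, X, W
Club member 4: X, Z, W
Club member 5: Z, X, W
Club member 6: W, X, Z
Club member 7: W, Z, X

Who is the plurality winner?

W

First-place vote totals:
  W: 4
  X: 1
  Z: 2
W has the most first-place votes.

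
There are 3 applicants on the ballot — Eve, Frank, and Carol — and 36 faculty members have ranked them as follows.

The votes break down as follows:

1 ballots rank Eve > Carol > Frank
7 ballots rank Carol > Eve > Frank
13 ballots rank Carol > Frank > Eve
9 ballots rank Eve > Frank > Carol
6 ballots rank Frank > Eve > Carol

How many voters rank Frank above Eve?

Ballots ranking Frank above Eve: 13+6 = 19.
Ballots ranking Eve above Frank: 1+7+9 = 17.
So 19 of 36 voters prefer Frank to Eve.

19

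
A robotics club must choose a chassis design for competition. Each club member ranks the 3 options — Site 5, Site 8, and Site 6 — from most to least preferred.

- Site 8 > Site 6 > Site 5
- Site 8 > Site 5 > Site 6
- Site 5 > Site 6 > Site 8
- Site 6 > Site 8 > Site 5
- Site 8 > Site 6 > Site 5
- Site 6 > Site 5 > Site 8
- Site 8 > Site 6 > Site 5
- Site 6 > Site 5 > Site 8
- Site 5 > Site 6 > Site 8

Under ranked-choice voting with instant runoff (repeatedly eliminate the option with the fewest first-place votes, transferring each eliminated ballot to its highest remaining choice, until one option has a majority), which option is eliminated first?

Site 5

Round 1: Site 8 4, Site 6 3, Site 5 2. Site 5 has the fewest and is eliminated.
Round 2: Site 6 5, Site 8 4. Site 6 has a majority.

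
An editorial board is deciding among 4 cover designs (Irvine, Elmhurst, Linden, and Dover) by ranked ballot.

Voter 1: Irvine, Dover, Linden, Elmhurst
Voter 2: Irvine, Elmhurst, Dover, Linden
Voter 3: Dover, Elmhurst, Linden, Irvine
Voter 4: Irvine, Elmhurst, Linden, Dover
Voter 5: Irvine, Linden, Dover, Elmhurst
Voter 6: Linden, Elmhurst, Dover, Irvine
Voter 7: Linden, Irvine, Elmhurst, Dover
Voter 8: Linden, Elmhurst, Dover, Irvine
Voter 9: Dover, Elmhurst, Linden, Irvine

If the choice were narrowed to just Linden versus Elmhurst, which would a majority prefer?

Ballots ranking Linden above Elmhurst: 5.
Ballots ranking Elmhurst above Linden: 4.
Linden wins the head-to-head, 5–4.

Linden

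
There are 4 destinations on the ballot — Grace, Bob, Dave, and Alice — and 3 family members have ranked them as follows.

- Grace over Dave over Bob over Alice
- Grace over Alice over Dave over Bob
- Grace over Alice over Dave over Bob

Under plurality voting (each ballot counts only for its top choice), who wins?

Grace

First-place vote totals:
  Grace: 3
  Bob: 0
  Dave: 0
  Alice: 0
Grace has the most first-place votes.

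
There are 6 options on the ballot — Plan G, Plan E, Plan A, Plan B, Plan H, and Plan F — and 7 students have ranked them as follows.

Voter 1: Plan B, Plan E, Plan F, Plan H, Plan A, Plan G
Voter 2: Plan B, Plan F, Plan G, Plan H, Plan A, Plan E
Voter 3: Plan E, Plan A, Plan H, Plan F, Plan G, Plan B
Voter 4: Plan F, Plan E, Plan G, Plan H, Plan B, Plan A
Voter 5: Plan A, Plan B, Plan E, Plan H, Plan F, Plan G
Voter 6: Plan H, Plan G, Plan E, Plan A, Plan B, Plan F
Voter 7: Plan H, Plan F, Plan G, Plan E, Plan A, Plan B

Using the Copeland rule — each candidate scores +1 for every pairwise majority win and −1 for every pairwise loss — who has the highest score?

Pairwise results:
  Plan G vs Plan E: Plan E wins 4–3.
  Plan G vs Plan A: Plan G wins 4–3.
  Plan G vs Plan B: Plan G wins 4–3.
  Plan G vs Plan H: Plan H wins 5–2.
  Plan G vs Plan F: Plan F wins 6–1.
  Plan E vs Plan A: Plan E wins 5–2.
  Plan E vs Plan B: Plan E wins 4–3.
  Plan E vs Plan H: Plan E wins 4–3.
  Plan E vs Plan F: Plan E wins 4–3.
  Plan A vs Plan B: Plan A wins 4–3.
  Plan A vs Plan H: Plan H wins 5–2.
  Plan A vs Plan F: Plan F wins 4–3.
  Plan B vs Plan H: Plan H wins 4–3.
  Plan B vs Plan F: Plan B wins 4–3.
  Plan H vs Plan F: Plan H wins 4–3.
Copeland scores (wins − losses):
  Plan G: 2 − 3 = -1
  Plan E: 5 − 0 = 5
  Plan A: 1 − 4 = -3
  Plan B: 1 − 4 = -3
  Plan H: 4 − 1 = 3
  Plan F: 2 − 3 = -1
Plan E has the best Copeland score.

Plan E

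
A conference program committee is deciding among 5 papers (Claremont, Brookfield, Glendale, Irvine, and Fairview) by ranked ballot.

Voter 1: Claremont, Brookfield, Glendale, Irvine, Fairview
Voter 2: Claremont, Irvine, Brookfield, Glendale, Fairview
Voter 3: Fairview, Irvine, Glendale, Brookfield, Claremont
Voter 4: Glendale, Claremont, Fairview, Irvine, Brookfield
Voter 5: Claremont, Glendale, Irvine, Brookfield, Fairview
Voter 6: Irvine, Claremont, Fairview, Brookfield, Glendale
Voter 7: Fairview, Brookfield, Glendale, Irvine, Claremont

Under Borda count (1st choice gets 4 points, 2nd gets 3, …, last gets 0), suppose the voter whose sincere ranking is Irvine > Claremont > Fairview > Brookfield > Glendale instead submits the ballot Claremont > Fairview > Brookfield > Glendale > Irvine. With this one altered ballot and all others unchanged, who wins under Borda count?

Claremont

Borda totals with the altered ballot: Claremont 19, Brookfield 12, Glendale 15, Irvine 11, Fairview 13.
The winner is unchanged: still Claremont.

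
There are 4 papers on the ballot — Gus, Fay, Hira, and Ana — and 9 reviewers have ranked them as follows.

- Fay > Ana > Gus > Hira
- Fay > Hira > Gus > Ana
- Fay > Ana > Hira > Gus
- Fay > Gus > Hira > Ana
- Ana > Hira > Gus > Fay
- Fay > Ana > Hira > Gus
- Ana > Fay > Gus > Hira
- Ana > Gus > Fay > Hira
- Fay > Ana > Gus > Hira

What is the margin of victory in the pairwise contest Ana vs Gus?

5

Ballots ranking Ana above Gus: 7.
Ballots ranking Gus above Ana: 2.
Ana wins 7–2, a margin of 5.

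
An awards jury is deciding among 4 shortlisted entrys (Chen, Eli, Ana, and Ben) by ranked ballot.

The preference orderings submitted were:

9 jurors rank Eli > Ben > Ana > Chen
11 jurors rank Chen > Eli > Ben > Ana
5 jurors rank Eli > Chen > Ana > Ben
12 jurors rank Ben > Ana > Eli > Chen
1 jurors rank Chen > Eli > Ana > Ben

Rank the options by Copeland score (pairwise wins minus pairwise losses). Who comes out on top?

Eli

Pairwise results:
  Chen vs Eli: Eli wins 26–12.
  Chen vs Ana: Ana wins 21–17.
  Chen vs Ben: Ben wins 21–17.
  Eli vs Ana: Eli wins 26–12.
  Eli vs Ben: Eli wins 26–12.
  Ana vs Ben: Ben wins 32–6.
Copeland scores (wins − losses):
  Chen: 0 − 3 = -3
  Eli: 3 − 0 = 3
  Ana: 1 − 2 = -1
  Ben: 2 − 1 = 1
Eli has the best Copeland score.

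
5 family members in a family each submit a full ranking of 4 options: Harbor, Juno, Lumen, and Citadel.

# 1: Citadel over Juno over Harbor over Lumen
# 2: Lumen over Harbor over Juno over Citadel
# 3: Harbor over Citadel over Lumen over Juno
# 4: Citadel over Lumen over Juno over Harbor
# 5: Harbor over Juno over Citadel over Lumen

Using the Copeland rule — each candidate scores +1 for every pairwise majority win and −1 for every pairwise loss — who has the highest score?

Harbor

Pairwise results:
  Harbor vs Juno: Harbor wins 3–2.
  Harbor vs Lumen: Harbor wins 3–2.
  Harbor vs Citadel: Harbor wins 3–2.
  Juno vs Lumen: Lumen wins 3–2.
  Juno vs Citadel: Citadel wins 3–2.
  Lumen vs Citadel: Citadel wins 4–1.
Copeland scores (wins − losses):
  Harbor: 3 − 0 = 3
  Juno: 0 − 3 = -3
  Lumen: 1 − 2 = -1
  Citadel: 2 − 1 = 1
Harbor has the best Copeland score.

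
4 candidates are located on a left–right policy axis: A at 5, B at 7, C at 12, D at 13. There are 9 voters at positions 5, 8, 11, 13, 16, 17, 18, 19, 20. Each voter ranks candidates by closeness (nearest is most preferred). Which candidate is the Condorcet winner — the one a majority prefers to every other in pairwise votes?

With single-peaked preferences on a line, the Condorcet winner is the candidate closest to the median voter.
The median voter (position 16) is closest to D at 13.
Check: D vs B — voters closer to D: 7 of 9.

D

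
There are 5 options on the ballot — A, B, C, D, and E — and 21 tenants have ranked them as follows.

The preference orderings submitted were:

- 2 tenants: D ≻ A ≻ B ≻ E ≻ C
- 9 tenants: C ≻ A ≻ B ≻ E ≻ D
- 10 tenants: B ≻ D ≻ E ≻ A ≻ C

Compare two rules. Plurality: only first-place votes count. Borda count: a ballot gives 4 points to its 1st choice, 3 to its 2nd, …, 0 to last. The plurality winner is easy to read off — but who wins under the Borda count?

B

Plurality first-place counts: A 0, B 10, C 9, D 2, E 0 → B.
Borda totals: A 43, B 62, C 36, D 38, E 31 → B.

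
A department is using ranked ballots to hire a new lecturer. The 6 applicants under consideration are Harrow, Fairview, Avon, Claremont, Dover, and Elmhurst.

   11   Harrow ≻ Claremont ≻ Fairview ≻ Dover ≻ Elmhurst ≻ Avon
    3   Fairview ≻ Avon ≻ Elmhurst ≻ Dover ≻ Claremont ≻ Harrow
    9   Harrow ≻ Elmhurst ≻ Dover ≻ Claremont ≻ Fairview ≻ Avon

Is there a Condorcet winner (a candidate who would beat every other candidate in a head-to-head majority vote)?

Yes

Head-to-head results (23 voters total):
Harrow vs Fairview: Harrow wins 20–3.
Harrow vs Avon: Harrow wins 20–3.
Harrow vs Claremont: Harrow wins 20–3.
Harrow vs Dover: Harrow wins 20–3.
Harrow vs Elmhurst: Harrow wins 20–3.
Fairview vs Avon: Fairview wins 23–0.
Fairview vs Claremont: Claremont wins 20–3.
Fairview vs Dover: Fairview wins 14–9.
Fairview vs Elmhurst: Fairview wins 14–9.
Avon vs Claremont: Claremont wins 20–3.
Avon vs Dover: Dover wins 20–3.
Avon vs Elmhurst: Elmhurst wins 20–3.
Claremont vs Dover: Dover wins 12–11.
Claremont vs Elmhurst: Elmhurst wins 12–11.
Dover vs Elmhurst: Elmhurst wins 12–11.
Harrow beats each rival — Fairview (20–3), Avon (20–3), Claremont (20–3), Dover (20–3), Elmhurst (20–3) — so Harrow is the Condorcet winner.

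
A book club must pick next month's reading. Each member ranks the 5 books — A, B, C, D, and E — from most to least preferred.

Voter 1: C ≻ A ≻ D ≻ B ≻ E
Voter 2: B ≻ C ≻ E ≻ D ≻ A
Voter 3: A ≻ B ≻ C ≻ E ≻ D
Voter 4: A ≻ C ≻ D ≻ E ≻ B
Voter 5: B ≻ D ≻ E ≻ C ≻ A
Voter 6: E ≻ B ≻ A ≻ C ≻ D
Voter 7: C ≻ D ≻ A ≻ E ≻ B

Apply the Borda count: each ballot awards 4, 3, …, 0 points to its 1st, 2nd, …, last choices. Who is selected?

C

Borda scores:
  A: 3 + 0 + 4 + 4 + 0 + 2 + 2 = 15
  B: 1 + 4 + 3 + 0 + 4 + 3 + 0 = 15
  C: 4 + 3 + 2 + 3 + 1 + 1 + 4 = 18
  D: 2 + 1 + 0 + 2 + 3 + 0 + 3 = 11
  E: 0 + 2 + 1 + 1 + 2 + 4 + 1 = 11
C has the highest total.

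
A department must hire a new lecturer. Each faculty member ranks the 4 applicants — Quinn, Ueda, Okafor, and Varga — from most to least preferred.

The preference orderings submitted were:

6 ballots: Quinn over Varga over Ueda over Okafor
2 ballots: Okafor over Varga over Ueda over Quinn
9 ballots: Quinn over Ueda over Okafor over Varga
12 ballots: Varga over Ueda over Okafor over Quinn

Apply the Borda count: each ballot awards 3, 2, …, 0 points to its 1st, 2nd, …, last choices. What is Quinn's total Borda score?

45

Borda scores:
  Quinn: 6·3 + 2·0 + 9·3 + 12·0 = 45
  Ueda: 6·1 + 2·1 + 9·2 + 12·2 = 50
  Okafor: 6·0 + 2·3 + 9·1 + 12·1 = 27
  Varga: 6·2 + 2·2 + 9·0 + 12·3 = 52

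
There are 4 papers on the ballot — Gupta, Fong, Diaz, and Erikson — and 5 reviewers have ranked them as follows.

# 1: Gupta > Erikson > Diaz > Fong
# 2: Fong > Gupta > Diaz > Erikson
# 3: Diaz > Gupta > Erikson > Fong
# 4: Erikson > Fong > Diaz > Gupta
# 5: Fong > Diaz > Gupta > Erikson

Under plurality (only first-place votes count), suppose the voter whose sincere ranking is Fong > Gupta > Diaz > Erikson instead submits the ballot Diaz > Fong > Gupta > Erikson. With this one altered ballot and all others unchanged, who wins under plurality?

First-place totals with the altered ballot: Gupta 1, Fong 1, Diaz 2, Erikson 1.
The switch changes the winner from Fong to Diaz.

Diaz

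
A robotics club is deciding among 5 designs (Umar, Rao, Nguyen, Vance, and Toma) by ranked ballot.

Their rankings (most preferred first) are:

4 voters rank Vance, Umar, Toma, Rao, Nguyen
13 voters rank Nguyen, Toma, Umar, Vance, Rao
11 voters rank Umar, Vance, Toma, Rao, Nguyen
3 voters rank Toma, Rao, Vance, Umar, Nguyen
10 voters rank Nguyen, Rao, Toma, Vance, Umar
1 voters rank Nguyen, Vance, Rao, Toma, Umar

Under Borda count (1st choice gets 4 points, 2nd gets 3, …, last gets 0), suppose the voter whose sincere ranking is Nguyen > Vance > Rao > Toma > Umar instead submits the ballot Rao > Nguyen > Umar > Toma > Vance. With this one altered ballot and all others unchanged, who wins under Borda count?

Borda totals with the altered ballot: Umar 87, Rao 58, Nguyen 95, Vance 78, Toma 102.
The winner is unchanged: still Toma.

Toma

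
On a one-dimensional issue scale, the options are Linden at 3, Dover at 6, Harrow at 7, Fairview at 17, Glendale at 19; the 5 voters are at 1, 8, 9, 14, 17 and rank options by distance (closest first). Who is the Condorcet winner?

Harrow

With single-peaked preferences on a line, the Condorcet winner is the candidate closest to the median voter.
The median voter (position 9) is closest to Harrow at 7.
Check: Harrow vs Linden — voters closer to Harrow: 4 of 5.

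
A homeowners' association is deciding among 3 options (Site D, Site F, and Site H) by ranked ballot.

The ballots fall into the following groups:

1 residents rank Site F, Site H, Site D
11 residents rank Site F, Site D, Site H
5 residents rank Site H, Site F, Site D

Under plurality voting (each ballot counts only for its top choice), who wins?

Site F

First-place vote totals:
  Site D: 0
  Site F: 12
  Site H: 5
Site F has the most first-place votes.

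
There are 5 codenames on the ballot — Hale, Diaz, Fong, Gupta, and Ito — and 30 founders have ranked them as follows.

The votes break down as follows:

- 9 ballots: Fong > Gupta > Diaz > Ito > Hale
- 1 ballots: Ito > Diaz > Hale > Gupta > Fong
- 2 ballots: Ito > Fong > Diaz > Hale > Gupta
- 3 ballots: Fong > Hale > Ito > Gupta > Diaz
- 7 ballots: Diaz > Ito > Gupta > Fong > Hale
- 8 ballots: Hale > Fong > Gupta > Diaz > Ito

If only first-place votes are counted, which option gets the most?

First-place vote totals:
  Hale: 8
  Diaz: 7
  Fong: 12
  Gupta: 0
  Ito: 3
Fong has the most first-place votes.

Fong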